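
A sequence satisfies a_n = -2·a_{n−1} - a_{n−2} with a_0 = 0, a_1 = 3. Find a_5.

15

With companion matrix M = [[-2, -1], [1, 0]], [a_n, a_{n−1}]ᵀ = M·[a_{n−1}, a_{n−2}]ᵀ, so [a_5, a_4]ᵀ = M^4·[a_1, a_0]ᵀ.
M^4 = [[5, 4], [-4, -3]], giving [a_5, a_4]ᵀ = [[15], [-12]].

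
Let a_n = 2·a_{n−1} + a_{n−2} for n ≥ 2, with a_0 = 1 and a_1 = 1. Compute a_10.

With companion matrix Q = [[2, 1], [1, 0]], [a_n, a_{n−1}]ᵀ = Q·[a_{n−1}, a_{n−2}]ᵀ, so [a_10, a_9]ᵀ = Q⁹·[a_1, a_0]ᵀ.
Q⁹ = [[2378, 985], [985, 408]], giving [a_10, a_9]ᵀ = [[3363], [1393]].

3363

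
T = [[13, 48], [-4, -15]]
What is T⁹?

[[59053, 236208], [-19684, -78735]]

tr T = -2 and det T = -3, so the characteristic polynomial is λ² − (-2)λ + (-3) with roots -3 and 1.
Eigenvectors give P = [[3, -4], [-1, 1]] with P⁻¹ = [[-1, -4], [-1, -3]], and T = P·diag(-3, 1)·P⁻¹.
Then T⁹ = P·diag(-19683, 1)·P⁻¹ = [[-59049, -4], [19683, 1]] · [[-1, -4], [-1, -3]] = [[59053, 236208], [-19684, -78735]].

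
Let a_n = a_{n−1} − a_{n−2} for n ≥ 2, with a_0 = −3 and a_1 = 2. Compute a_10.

With companion matrix C = [[1, −1], [1, 0]], [a_n, a_{n−1}]ᵀ = C·[a_{n−1}, a_{n−2}]ᵀ, so [a_10, a_9]ᵀ = C⁹·[a_1, a_0]ᵀ.
C⁹ = [[−1, 0], [0, −1]], giving [a_10, a_9]ᵀ = [[−2], [3]].

−2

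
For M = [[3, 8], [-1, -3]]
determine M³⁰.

[[1, 0], [0, 1]]

M² = I (check: tr M = 0 and det M = -1), so M³⁰ = I since 30 is even.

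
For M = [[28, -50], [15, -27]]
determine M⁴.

tr M = 1 and det M = -6, so the characteristic polynomial is λ² − (1)λ + (-6) with roots -2 and 3.
Eigenvectors give P = [[5, -2], [3, -1]] with P⁻¹ = [[-1, 2], [-3, 5]], and M = P·diag(-2, 3)·P⁻¹.
Then M⁴ = P·diag(16, 81)·P⁻¹ = [[80, -162], [48, -81]] · [[-1, 2], [-3, 5]] = [[406, -650], [195, -309]].

[[406, -650], [195, -309]]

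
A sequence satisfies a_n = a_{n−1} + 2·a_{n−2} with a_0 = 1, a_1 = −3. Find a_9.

With companion matrix T = [[1, 2], [1, 0]], [a_n, a_{n−1}]ᵀ = T·[a_{n−1}, a_{n−2}]ᵀ, so [a_9, a_8]ᵀ = T⁸·[a_1, a_0]ᵀ.
T⁸ = [[171, 170], [85, 86]], giving [a_9, a_8]ᵀ = [[−343], [−169]].

−343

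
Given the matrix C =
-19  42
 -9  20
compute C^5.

tr C = 1 and det C = -2, so the characteristic polynomial is λ² − (1)λ + (-2) with roots 2 and -1.
Eigenvectors give P = [[2, 7], [1, 3]] with P⁻¹ = [[-3, 7], [1, -2]], and C = P·diag(2, -1)·P⁻¹.
Then C^5 = P·diag(32, -1)·P⁻¹ = [[64, -7], [32, -3]] · [[-3, 7], [1, -2]] = [[-199, 462], [-99, 230]].

[[-199, 462], [-99, 230]]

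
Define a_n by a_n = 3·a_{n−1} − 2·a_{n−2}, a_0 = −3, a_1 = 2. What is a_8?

1272

With companion matrix Q = [[3, −2], [1, 0]], [a_n, a_{n−1}]ᵀ = Q·[a_{n−1}, a_{n−2}]ᵀ, so [a_8, a_7]ᵀ = Q⁷·[a_1, a_0]ᵀ.
Q⁷ = [[255, −254], [127, −126]], giving [a_8, a_7]ᵀ = [[1272], [632]].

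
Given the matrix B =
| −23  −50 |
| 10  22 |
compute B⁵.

[[−1343, −2750], [550, 1132]]

tr B = −1 and det B = −6, so the characteristic polynomial is λ² − (−1)λ + (−6) with roots 2 and −3.
Eigenvectors give P = [[2, 5], [−1, −2]] with P⁻¹ = [[−2, −5], [1, 2]], and B = P·diag(2, −3)·P⁻¹.
Then B⁵ = P·diag(32, −243)·P⁻¹ = [[64, −1215], [−32, 486]] · [[−2, −5], [1, 2]] = [[−1343, −2750], [550, 1132]].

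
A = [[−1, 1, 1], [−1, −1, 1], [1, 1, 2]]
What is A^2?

[[1, −1, 2], [3, 1, 0], [0, 2, 6]]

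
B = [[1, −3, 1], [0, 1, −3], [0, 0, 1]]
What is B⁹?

[[1, −27, 333], [0, 1, −27], [0, 0, 1]]

B = I + N where N = [[0, −3, 1], [0, 0, −3], [0, 0, 0]] is strictly upper-triangular, so N³ = 0.
(I + N)⁹ = I + 9·N + 36·N² = [[1, −27, 333], [0, 1, −27], [0, 0, 1]].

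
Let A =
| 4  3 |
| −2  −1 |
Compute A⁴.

tr A = 3 and det A = 2, so the characteristic polynomial is λ² − (3)λ + (2) with roots 1 and 2.
Eigenvectors give P = [[−1, −3], [1, 2]] with P⁻¹ = [[2, 3], [−1, −1]], and A = P·diag(1, 2)·P⁻¹.
Then A⁴ = P·diag(1, 16)·P⁻¹ = [[−1, −48], [1, 32]] · [[2, 3], [−1, −1]] = [[46, 45], [−30, −29]].

[[46, 45], [−30, −29]]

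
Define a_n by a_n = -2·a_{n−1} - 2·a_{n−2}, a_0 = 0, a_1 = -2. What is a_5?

With companion matrix T = [[-2, -2], [1, 0]], [a_n, a_{n−1}]ᵀ = T·[a_{n−1}, a_{n−2}]ᵀ, so [a_5, a_4]ᵀ = T⁴·[a_1, a_0]ᵀ.
T⁴ = [[-4, 0], [0, -4]], giving [a_5, a_4]ᵀ = [[8], [0]].

8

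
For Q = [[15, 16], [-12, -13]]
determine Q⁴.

[[321, 320], [-240, -239]]

tr Q = 2 and det Q = -3, so the characteristic polynomial is λ² − (2)λ + (-3) with roots -1 and 3.
Eigenvectors give P = [[-1, 4], [1, -3]] with P⁻¹ = [[3, 4], [1, 1]], and Q = P·diag(-1, 3)·P⁻¹.
Then Q⁴ = P·diag(1, 81)·P⁻¹ = [[-1, 324], [1, -243]] · [[3, 4], [1, 1]] = [[321, 320], [-240, -239]].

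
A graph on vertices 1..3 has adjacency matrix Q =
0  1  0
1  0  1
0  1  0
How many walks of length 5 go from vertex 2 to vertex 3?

The number of length-5 walks from vertex 2 to vertex 3 is entry (2,3) of Q⁵, where Q is the adjacency matrix.
Q² = [[1, 0, 1], [0, 2, 0], [1, 0, 1]]
Q³ = [[0, 2, 0], [2, 0, 2], [0, 2, 0]]
Q⁴ = [[2, 0, 2], [0, 4, 0], [2, 0, 2]]
Q⁵ = [[0, 4, 0], [4, 0, 4], [0, 4, 0]]

4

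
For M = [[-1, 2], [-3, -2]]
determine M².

[[-5, -6], [9, -2]]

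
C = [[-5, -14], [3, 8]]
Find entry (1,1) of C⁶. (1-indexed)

tr C = 3 and det C = 2, so the characteristic polynomial is λ² − (3)λ + (2) with roots 2 and 1.
Eigenvectors give P = [[-2, 7], [1, -3]] with P⁻¹ = [[3, 7], [1, 2]], and C = P·diag(2, 1)·P⁻¹.
Then C⁶ = P·diag(64, 1)·P⁻¹ = [[-128, 7], [64, -3]] · [[3, 7], [1, 2]] = [[-377, -882], [189, 442]].

-377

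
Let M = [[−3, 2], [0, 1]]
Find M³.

M² = [[9, −4], [0, 1]]
M³ = [[−27, 14], [0, 1]]

[[−27, 14], [0, 1]]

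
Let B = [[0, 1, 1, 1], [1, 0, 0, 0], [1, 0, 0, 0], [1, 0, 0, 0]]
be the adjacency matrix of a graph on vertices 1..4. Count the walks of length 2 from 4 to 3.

1

The number of length-2 walks from vertex 4 to vertex 3 is entry (4,3) of B^2, where B is the adjacency matrix.
B^2 = [[3, 0, 0, 0], [0, 1, 1, 1], [0, 1, 1, 1], [0, 1, 1, 1]]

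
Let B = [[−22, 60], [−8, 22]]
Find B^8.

tr B = 0 and det B = −4, so the characteristic polynomial is λ² − (0)λ + (−4) with roots 2 and −2.
Eigenvectors give P = [[−5, −3], [−2, −1]] with P⁻¹ = [[1, −3], [−2, 5]], and B = P·diag(2, −2)·P⁻¹.
Then B^8 = P·diag(256, 256)·P⁻¹ = [[−1280, −768], [−512, −256]] · [[1, −3], [−2, 5]] = [[256, 0], [0, 256]].

[[256, 0], [0, 256]]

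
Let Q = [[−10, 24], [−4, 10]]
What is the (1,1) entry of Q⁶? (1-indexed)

tr Q = 0 and det Q = −4, so the characteristic polynomial is λ² − (0)λ + (−4) with roots 2 and −2.
Eigenvectors give P = [[−2, 3], [−1, 1]] with P⁻¹ = [[1, −3], [1, −2]], and Q = P·diag(2, −2)·P⁻¹.
Then Q⁶ = P·diag(64, 64)·P⁻¹ = [[−128, 192], [−64, 64]] · [[1, −3], [1, −2]] = [[64, 0], [0, 64]].

64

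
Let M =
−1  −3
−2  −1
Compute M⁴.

[[73, 84], [56, 73]]

M² = [[7, 6], [4, 7]]
M³ = [[−19, −27], [−18, −19]]
M⁴ = [[73, 84], [56, 73]]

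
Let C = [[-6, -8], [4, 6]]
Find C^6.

tr C = 0 and det C = -4, so the characteristic polynomial is λ² − (0)λ + (-4) with roots 2 and -2.
Eigenvectors give P = [[1, 2], [-1, -1]] with P⁻¹ = [[-1, -2], [1, 1]], and C = P·diag(2, -2)·P⁻¹.
Then C^6 = P·diag(64, 64)·P⁻¹ = [[64, 128], [-64, -64]] · [[-1, -2], [1, 1]] = [[64, 0], [0, 64]].

[[64, 0], [0, 64]]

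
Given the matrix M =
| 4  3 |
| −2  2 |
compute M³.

[[4, 66], [−44, −40]]

M² = [[10, 18], [−12, −2]]
M³ = [[4, 66], [−44, −40]]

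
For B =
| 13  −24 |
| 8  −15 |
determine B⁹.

tr B = −2 and det B = −3, so the characteristic polynomial is λ² − (−2)λ + (−3) with roots 1 and −3.
Eigenvectors give P = [[−2, −3], [−1, −2]] with P⁻¹ = [[−2, 3], [1, −2]], and B = P·diag(1, −3)·P⁻¹.
Then B⁹ = P·diag(1, −19683)·P⁻¹ = [[−2, 59049], [−1, 39366]] · [[−2, 3], [1, −2]] = [[59053, −118104], [39368, −78735]].

[[59053, −118104], [39368, −78735]]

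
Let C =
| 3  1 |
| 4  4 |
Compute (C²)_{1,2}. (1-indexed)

7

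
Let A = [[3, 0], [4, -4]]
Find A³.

A² = [[9, 0], [-4, 16]]
A³ = [[27, 0], [52, -64]]

[[27, 0], [52, -64]]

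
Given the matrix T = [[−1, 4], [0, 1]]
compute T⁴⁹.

T² = I (check: tr T = 0 and det T = −1), so T⁴⁹ = T since 49 is odd.

[[−1, 4], [0, 1]]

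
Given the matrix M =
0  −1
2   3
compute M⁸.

[[−254, −255], [510, 511]]

tr M = 3 and det M = 2, so the characteristic polynomial is λ² − (3)λ + (2) with roots 1 and 2.
Eigenvectors give P = [[−1, 1], [1, −2]] with P⁻¹ = [[−2, −1], [−1, −1]], and M = P·diag(1, 2)·P⁻¹.
Then M⁸ = P·diag(1, 256)·P⁻¹ = [[−1, 256], [1, −512]] · [[−2, −1], [−1, −1]] = [[−254, −255], [510, 511]].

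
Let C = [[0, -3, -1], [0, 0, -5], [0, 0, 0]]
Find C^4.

[[0, 0, 0], [0, 0, 0], [0, 0, 0]]

C is strictly triangular, hence nilpotent: C^3 = 0, so C^4 = 0.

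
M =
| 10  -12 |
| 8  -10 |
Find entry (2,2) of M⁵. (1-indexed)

-160

tr M = 0 and det M = -4, so the characteristic polynomial is λ² − (0)λ + (-4) with roots -2 and 2.
Eigenvectors give P = [[1, 3], [1, 2]] with P⁻¹ = [[-2, 3], [1, -1]], and M = P·diag(-2, 2)·P⁻¹.
Then M⁵ = P·diag(-32, 32)·P⁻¹ = [[-32, 96], [-32, 64]] · [[-2, 3], [1, -1]] = [[160, -192], [128, -160]].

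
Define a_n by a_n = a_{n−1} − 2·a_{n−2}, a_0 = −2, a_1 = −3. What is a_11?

−113

With companion matrix T = [[1, −2], [1, 0]], [a_n, a_{n−1}]ᵀ = T·[a_{n−1}, a_{n−2}]ᵀ, so [a_11, a_10]ᵀ = T¹⁰·[a_1, a_0]ᵀ.
T¹⁰ = [[23, 22], [−11, 34]], giving [a_11, a_10]ᵀ = [[−113], [−35]].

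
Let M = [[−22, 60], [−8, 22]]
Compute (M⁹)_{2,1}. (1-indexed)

−2048

tr M = 0 and det M = −4, so the characteristic polynomial is λ² − (0)λ + (−4) with roots 2 and −2.
Eigenvectors give P = [[−5, 3], [−2, 1]] with P⁻¹ = [[1, −3], [2, −5]], and M = P·diag(2, −2)·P⁻¹.
Then M⁹ = P·diag(512, −512)·P⁻¹ = [[−2560, −1536], [−1024, −512]] · [[1, −3], [2, −5]] = [[−5632, 15360], [−2048, 5632]].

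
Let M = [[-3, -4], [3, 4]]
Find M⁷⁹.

[[-3, -4], [3, 4]]

M² = M (a projection; rank 1, trace 1), so M⁷⁹ = M.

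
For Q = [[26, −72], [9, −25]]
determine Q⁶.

tr Q = 1 and det Q = −2, so the characteristic polynomial is λ² − (1)λ + (−2) with roots −1 and 2.
Eigenvectors give P = [[−8, −3], [−3, −1]] with P⁻¹ = [[1, −3], [−3, 8]], and Q = P·diag(−1, 2)·P⁻¹.
Then Q⁶ = P·diag(1, 64)·P⁻¹ = [[−8, −192], [−3, −64]] · [[1, −3], [−3, 8]] = [[568, −1512], [189, −503]].

[[568, −1512], [189, −503]]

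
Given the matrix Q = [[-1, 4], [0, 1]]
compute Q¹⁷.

[[-1, 4], [0, 1]]

Q² = I (check: tr Q = 0 and det Q = -1), so Q¹⁷ = Q since 17 is odd.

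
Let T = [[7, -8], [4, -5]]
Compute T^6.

[[1457, -1456], [728, -727]]

tr T = 2 and det T = -3, so the characteristic polynomial is λ² − (2)λ + (-3) with roots 3 and -1.
Eigenvectors give P = [[2, 1], [1, 1]] with P⁻¹ = [[1, -1], [-1, 2]], and T = P·diag(3, -1)·P⁻¹.
Then T^6 = P·diag(729, 1)·P⁻¹ = [[1458, 1], [729, 1]] · [[1, -1], [-1, 2]] = [[1457, -1456], [728, -727]].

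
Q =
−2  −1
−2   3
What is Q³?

[[−10, −9], [−18, 35]]

Q² = [[6, −1], [−2, 11]]
Q³ = [[−10, −9], [−18, 35]]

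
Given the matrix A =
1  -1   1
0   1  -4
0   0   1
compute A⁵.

[[1, -5, 45], [0, 1, -20], [0, 0, 1]]

A = I + N where N = [[0, -1, 1], [0, 0, -4], [0, 0, 0]] is strictly upper-triangular, so N³ = 0.
(I + N)⁵ = I + 5·N + 10·N² = [[1, -5, 45], [0, 1, -20], [0, 0, 1]].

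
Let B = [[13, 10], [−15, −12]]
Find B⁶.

tr B = 1 and det B = −6, so the characteristic polynomial is λ² − (1)λ + (−6) with roots 3 and −2.
Eigenvectors give P = [[−1, −2], [1, 3]] with P⁻¹ = [[−3, −2], [1, 1]], and B = P·diag(3, −2)·P⁻¹.
Then B⁶ = P·diag(729, 64)·P⁻¹ = [[−729, −128], [729, 192]] · [[−3, −2], [1, 1]] = [[2059, 1330], [−1995, −1266]].

[[2059, 1330], [−1995, −1266]]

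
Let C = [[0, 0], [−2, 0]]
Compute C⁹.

[[0, 0], [0, 0]]

C is strictly triangular, hence nilpotent: C² = 0, so C⁹ = 0.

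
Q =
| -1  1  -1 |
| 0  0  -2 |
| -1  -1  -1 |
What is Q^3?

[[-2, 2, -2], [-4, 0, -8], [-6, -2, -6]]

Q^2 = [[2, 0, 0], [2, 2, 2], [2, 0, 4]]
Q^3 = [[-2, 2, -2], [-4, 0, -8], [-6, -2, -6]]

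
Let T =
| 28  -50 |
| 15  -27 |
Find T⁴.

tr T = 1 and det T = -6, so the characteristic polynomial is λ² − (1)λ + (-6) with roots 3 and -2.
Eigenvectors give P = [[2, 5], [1, 3]] with P⁻¹ = [[3, -5], [-1, 2]], and T = P·diag(3, -2)·P⁻¹.
Then T⁴ = P·diag(81, 16)·P⁻¹ = [[162, 80], [81, 48]] · [[3, -5], [-1, 2]] = [[406, -650], [195, -309]].

[[406, -650], [195, -309]]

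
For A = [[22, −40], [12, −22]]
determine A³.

[[88, −160], [48, −88]]

tr A = 0 and det A = −4, so the characteristic polynomial is λ² − (0)λ + (−4) with roots 2 and −2.
Eigenvectors give P = [[2, −5], [1, −3]] with P⁻¹ = [[3, −5], [1, −2]], and A = P·diag(2, −2)·P⁻¹.
Then A³ = P·diag(8, −8)·P⁻¹ = [[16, 40], [8, 24]] · [[3, −5], [1, −2]] = [[88, −160], [48, −88]].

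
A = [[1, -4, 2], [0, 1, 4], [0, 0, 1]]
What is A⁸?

[[1, -32, -432], [0, 1, 32], [0, 0, 1]]

A = I + N where N = [[0, -4, 2], [0, 0, 4], [0, 0, 0]] is strictly upper-triangular, so N³ = 0.
(I + N)⁸ = I + 8·N + 28·N² = [[1, -32, -432], [0, 1, 32], [0, 0, 1]].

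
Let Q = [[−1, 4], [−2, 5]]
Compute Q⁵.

[[−241, 484], [−242, 485]]

tr Q = 4 and det Q = 3, so the characteristic polynomial is λ² − (4)λ + (3) with roots 3 and 1.
Eigenvectors give P = [[−1, 2], [−1, 1]] with P⁻¹ = [[1, −2], [1, −1]], and Q = P·diag(3, 1)·P⁻¹.
Then Q⁵ = P·diag(243, 1)·P⁻¹ = [[−243, 2], [−243, 1]] · [[1, −2], [1, −1]] = [[−241, 484], [−242, 485]].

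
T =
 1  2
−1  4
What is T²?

[[−1, 10], [−5, 14]]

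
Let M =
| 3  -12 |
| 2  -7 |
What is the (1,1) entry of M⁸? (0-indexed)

19681

tr M = -4 and det M = 3, so the characteristic polynomial is λ² − (-4)λ + (3) with roots -3 and -1.
Eigenvectors give P = [[-2, 3], [-1, 1]] with P⁻¹ = [[1, -3], [1, -2]], and M = P·diag(-3, -1)·P⁻¹.
Then M⁸ = P·diag(6561, 1)·P⁻¹ = [[-13122, 3], [-6561, 1]] · [[1, -3], [1, -2]] = [[-13119, 39360], [-6560, 19681]].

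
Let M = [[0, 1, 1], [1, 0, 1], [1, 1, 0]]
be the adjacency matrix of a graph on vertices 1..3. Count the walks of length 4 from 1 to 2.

5

The number of length-4 walks from vertex 1 to vertex 2 is entry (1,2) of M⁴, where M is the adjacency matrix.
M² = [[2, 1, 1], [1, 2, 1], [1, 1, 2]]
M³ = [[2, 3, 3], [3, 2, 3], [3, 3, 2]]
M⁴ = [[6, 5, 5], [5, 6, 5], [5, 5, 6]]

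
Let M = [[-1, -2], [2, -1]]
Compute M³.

M² = [[-3, 4], [-4, -3]]
M³ = [[11, 2], [-2, 11]]

[[11, 2], [-2, 11]]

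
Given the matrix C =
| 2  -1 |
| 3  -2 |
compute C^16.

C² = I (check: tr C = 0 and det C = -1), so C^16 = I since 16 is even.

[[1, 0], [0, 1]]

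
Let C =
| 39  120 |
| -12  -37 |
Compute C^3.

[[279, 840], [-84, -253]]

tr C = 2 and det C = -3, so the characteristic polynomial is λ² − (2)λ + (-3) with roots -1 and 3.
Eigenvectors give P = [[-3, 10], [1, -3]] with P⁻¹ = [[3, 10], [1, 3]], and C = P·diag(-1, 3)·P⁻¹.
Then C^3 = P·diag(-1, 27)·P⁻¹ = [[3, 270], [-1, -81]] · [[3, 10], [1, 3]] = [[279, 840], [-84, -253]].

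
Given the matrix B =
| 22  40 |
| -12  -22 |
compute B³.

[[88, 160], [-48, -88]]

tr B = 0 and det B = -4, so the characteristic polynomial is λ² − (0)λ + (-4) with roots 2 and -2.
Eigenvectors give P = [[-2, -5], [1, 3]] with P⁻¹ = [[-3, -5], [1, 2]], and B = P·diag(2, -2)·P⁻¹.
Then B³ = P·diag(8, -8)·P⁻¹ = [[-16, 40], [8, -24]] · [[-3, -5], [1, 2]] = [[88, 160], [-48, -88]].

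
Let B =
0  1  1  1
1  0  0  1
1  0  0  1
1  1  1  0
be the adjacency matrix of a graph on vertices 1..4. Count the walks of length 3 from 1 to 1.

4

The number of length-3 walks from vertex 1 to vertex 1 is entry (1,1) of B³, where B is the adjacency matrix.
B² = [[3, 1, 1, 2], [1, 2, 2, 1], [1, 2, 2, 1], [2, 1, 1, 3]]
B³ = [[4, 5, 5, 5], [5, 2, 2, 5], [5, 2, 2, 5], [5, 5, 5, 4]]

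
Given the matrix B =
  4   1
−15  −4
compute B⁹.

B² = I (check: tr B = 0 and det B = −1), so B⁹ = B since 9 is odd.

[[4, 1], [−15, −4]]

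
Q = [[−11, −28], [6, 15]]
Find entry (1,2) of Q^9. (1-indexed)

−275548

tr Q = 4 and det Q = 3, so the characteristic polynomial is λ² − (4)λ + (3) with roots 1 and 3.
Eigenvectors give P = [[−7, 2], [3, −1]] with P⁻¹ = [[−1, −2], [−3, −7]], and Q = P·diag(1, 3)·P⁻¹.
Then Q^9 = P·diag(1, 19683)·P⁻¹ = [[−7, 39366], [3, −19683]] · [[−1, −2], [−3, −7]] = [[−118091, −275548], [59046, 137775]].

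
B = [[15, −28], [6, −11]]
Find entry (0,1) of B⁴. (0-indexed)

−1120

tr B = 4 and det B = 3, so the characteristic polynomial is λ² − (4)λ + (3) with roots 1 and 3.
Eigenvectors give P = [[−2, −7], [−1, −3]] with P⁻¹ = [[3, −7], [−1, 2]], and B = P·diag(1, 3)·P⁻¹.
Then B⁴ = P·diag(1, 81)·P⁻¹ = [[−2, −567], [−1, −243]] · [[3, −7], [−1, 2]] = [[561, −1120], [240, −479]].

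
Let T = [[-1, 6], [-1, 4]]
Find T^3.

[[-13, 42], [-7, 22]]

tr T = 3 and det T = 2, so the characteristic polynomial is λ² − (3)λ + (2) with roots 2 and 1.
Eigenvectors give P = [[-2, 3], [-1, 1]] with P⁻¹ = [[1, -3], [1, -2]], and T = P·diag(2, 1)·P⁻¹.
Then T^3 = P·diag(8, 1)·P⁻¹ = [[-16, 3], [-8, 1]] · [[1, -3], [1, -2]] = [[-13, 42], [-7, 22]].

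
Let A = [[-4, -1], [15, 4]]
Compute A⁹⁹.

[[-4, -1], [15, 4]]

A² = I (check: tr A = 0 and det A = -1), so A⁹⁹ = A since 99 is odd.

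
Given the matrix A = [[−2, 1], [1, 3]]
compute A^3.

A^2 = [[5, 1], [1, 10]]
A^3 = [[−9, 8], [8, 31]]

[[−9, 8], [8, 31]]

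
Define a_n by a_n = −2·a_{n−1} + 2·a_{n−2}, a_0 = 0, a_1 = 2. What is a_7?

656

With companion matrix Q = [[−2, 2], [1, 0]], [a_n, a_{n−1}]ᵀ = Q·[a_{n−1}, a_{n−2}]ᵀ, so [a_7, a_6]ᵀ = Q⁶·[a_1, a_0]ᵀ.
Q⁶ = [[328, −240], [−120, 88]], giving [a_7, a_6]ᵀ = [[656], [−240]].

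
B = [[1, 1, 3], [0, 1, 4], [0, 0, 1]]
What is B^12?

B = I + N where N = [[0, 1, 3], [0, 0, 4], [0, 0, 0]] is strictly upper-triangular, so N^3 = 0.
(I + N)^12 = I + 12·N + 66·N^2 = [[1, 12, 300], [0, 1, 48], [0, 0, 1]].

[[1, 12, 300], [0, 1, 48], [0, 0, 1]]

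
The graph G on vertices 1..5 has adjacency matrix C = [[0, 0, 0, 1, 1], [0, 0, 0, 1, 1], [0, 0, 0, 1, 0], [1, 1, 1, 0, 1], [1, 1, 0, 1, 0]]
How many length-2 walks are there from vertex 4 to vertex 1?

1

The number of length-2 walks from vertex 4 to vertex 1 is entry (4,1) of C^2, where C is the adjacency matrix.
C^2 = [[2, 2, 1, 1, 1], [2, 2, 1, 1, 1], [1, 1, 1, 0, 1], [1, 1, 0, 4, 2], [1, 1, 1, 2, 3]]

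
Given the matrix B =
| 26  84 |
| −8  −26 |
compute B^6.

[[64, 0], [0, 64]]

tr B = 0 and det B = −4, so the characteristic polynomial is λ² − (0)λ + (−4) with roots 2 and −2.
Eigenvectors give P = [[7, −3], [−2, 1]] with P⁻¹ = [[1, 3], [2, 7]], and B = P·diag(2, −2)·P⁻¹.
Then B^6 = P·diag(64, 64)·P⁻¹ = [[448, −192], [−128, 64]] · [[1, 3], [2, 7]] = [[64, 0], [0, 64]].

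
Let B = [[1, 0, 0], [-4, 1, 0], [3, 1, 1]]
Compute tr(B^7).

3

B = I + N where N = [[0, 0, 0], [-4, 0, 0], [3, 1, 0]] is strictly lower-triangular, so N^3 = 0.
(I + N)^7 = I + 7·N + 21·N^2 = [[1, 0, 0], [-28, 1, 0], [-63, 7, 1]].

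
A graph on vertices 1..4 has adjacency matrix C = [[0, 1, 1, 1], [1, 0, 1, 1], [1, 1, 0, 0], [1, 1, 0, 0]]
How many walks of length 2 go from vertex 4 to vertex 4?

The number of length-2 walks from vertex 4 to vertex 4 is entry (4,4) of C^2, where C is the adjacency matrix.
C^2 = [[3, 2, 1, 1], [2, 3, 1, 1], [1, 1, 2, 2], [1, 1, 2, 2]]

2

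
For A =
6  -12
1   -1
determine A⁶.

[[2724, -7980], [665, -1931]]

tr A = 5 and det A = 6, so the characteristic polynomial is λ² − (5)λ + (6) with roots 2 and 3.
Eigenvectors give P = [[3, -4], [1, -1]] with P⁻¹ = [[-1, 4], [-1, 3]], and A = P·diag(2, 3)·P⁻¹.
Then A⁶ = P·diag(64, 729)·P⁻¹ = [[192, -2916], [64, -729]] · [[-1, 4], [-1, 3]] = [[2724, -7980], [665, -1931]].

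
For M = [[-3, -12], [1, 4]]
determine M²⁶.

M² = M (a projection; rank 1, trace 1), so M²⁶ = M.

[[-3, -12], [1, 4]]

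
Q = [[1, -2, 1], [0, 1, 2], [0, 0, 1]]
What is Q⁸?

[[1, -16, -104], [0, 1, 16], [0, 0, 1]]

Q = I + N where N = [[0, -2, 1], [0, 0, 2], [0, 0, 0]] is strictly upper-triangular, so N³ = 0.
(I + N)⁸ = I + 8·N + 28·N² = [[1, -16, -104], [0, 1, 16], [0, 0, 1]].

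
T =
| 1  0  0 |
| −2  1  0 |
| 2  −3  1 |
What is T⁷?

T = I + N where N = [[0, 0, 0], [−2, 0, 0], [2, −3, 0]] is strictly lower-triangular, so N³ = 0.
(I + N)⁷ = I + 7·N + 21·N² = [[1, 0, 0], [−14, 1, 0], [140, −21, 1]].

[[1, 0, 0], [−14, 1, 0], [140, −21, 1]]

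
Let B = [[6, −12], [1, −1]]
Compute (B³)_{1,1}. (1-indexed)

84

tr B = 5 and det B = 6, so the characteristic polynomial is λ² − (5)λ + (6) with roots 2 and 3.
Eigenvectors give P = [[−3, −4], [−1, −1]] with P⁻¹ = [[1, −4], [−1, 3]], and B = P·diag(2, 3)·P⁻¹.
Then B³ = P·diag(8, 27)·P⁻¹ = [[−24, −108], [−8, −27]] · [[1, −4], [−1, 3]] = [[84, −228], [19, −49]].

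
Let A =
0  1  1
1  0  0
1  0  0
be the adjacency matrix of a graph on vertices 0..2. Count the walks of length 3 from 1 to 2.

0

The number of length-3 walks from vertex 1 to vertex 2 is entry (1,2) of A³, where A is the adjacency matrix.
A² = [[2, 0, 0], [0, 1, 1], [0, 1, 1]]
A³ = [[0, 2, 2], [2, 0, 0], [2, 0, 0]]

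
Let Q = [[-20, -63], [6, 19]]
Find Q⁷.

tr Q = -1 and det Q = -2, so the characteristic polynomial is λ² − (-1)λ + (-2) with roots 1 and -2.
Eigenvectors give P = [[-3, -7], [1, 2]] with P⁻¹ = [[2, 7], [-1, -3]], and Q = P·diag(1, -2)·P⁻¹.
Then Q⁷ = P·diag(1, -128)·P⁻¹ = [[-3, 896], [1, -256]] · [[2, 7], [-1, -3]] = [[-902, -2709], [258, 775]].

[[-902, -2709], [258, 775]]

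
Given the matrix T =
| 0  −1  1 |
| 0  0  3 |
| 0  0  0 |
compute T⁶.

T is strictly triangular, hence nilpotent: T³ = 0, so T⁶ = 0.

[[0, 0, 0], [0, 0, 0], [0, 0, 0]]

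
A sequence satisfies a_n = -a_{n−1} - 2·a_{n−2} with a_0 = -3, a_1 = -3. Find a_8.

With companion matrix Q = [[-1, -2], [1, 0]], [a_n, a_{n−1}]ᵀ = Q·[a_{n−1}, a_{n−2}]ᵀ, so [a_8, a_7]ᵀ = Q⁷·[a_1, a_0]ᵀ.
Q⁷ = [[3, -14], [7, 10]], giving [a_8, a_7]ᵀ = [[33], [-51]].

33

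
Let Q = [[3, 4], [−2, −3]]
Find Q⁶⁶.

Q² = I (check: tr Q = 0 and det Q = −1), so Q⁶⁶ = I since 66 is even.

[[1, 0], [0, 1]]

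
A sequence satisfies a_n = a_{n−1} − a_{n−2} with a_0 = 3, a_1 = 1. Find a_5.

With companion matrix A = [[1, −1], [1, 0]], [a_n, a_{n−1}]ᵀ = A·[a_{n−1}, a_{n−2}]ᵀ, so [a_5, a_4]ᵀ = A^4·[a_1, a_0]ᵀ.
A^4 = [[−1, 1], [−1, 0]], giving [a_5, a_4]ᵀ = [[2], [−1]].

2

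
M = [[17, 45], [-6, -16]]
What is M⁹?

[[3077, 7695], [-1026, -2566]]

tr M = 1 and det M = -2, so the characteristic polynomial is λ² − (1)λ + (-2) with roots 2 and -1.
Eigenvectors give P = [[-3, -5], [1, 2]] with P⁻¹ = [[-2, -5], [1, 3]], and M = P·diag(2, -1)·P⁻¹.
Then M⁹ = P·diag(512, -1)·P⁻¹ = [[-1536, 5], [512, -2]] · [[-2, -5], [1, 3]] = [[3077, 7695], [-1026, -2566]].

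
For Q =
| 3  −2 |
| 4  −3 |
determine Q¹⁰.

[[1, 0], [0, 1]]

Q² = I (check: tr Q = 0 and det Q = −1), so Q¹⁰ = I since 10 is even.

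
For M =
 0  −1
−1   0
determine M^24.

[[1, 0], [0, 1]]

M² = I (check: tr M = 0 and det M = −1), so M^24 = I since 24 is even.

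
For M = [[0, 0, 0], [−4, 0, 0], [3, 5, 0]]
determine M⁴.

M is strictly triangular, hence nilpotent: M³ = 0, so M⁴ = 0.

[[0, 0, 0], [0, 0, 0], [0, 0, 0]]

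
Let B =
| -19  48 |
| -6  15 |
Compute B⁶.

tr B = -4 and det B = 3, so the characteristic polynomial is λ² − (-4)λ + (3) with roots -3 and -1.
Eigenvectors give P = [[3, -8], [1, -3]] with P⁻¹ = [[3, -8], [1, -3]], and B = P·diag(-3, -1)·P⁻¹.
Then B⁶ = P·diag(729, 1)·P⁻¹ = [[2187, -8], [729, -3]] · [[3, -8], [1, -3]] = [[6553, -17472], [2184, -5823]].

[[6553, -17472], [2184, -5823]]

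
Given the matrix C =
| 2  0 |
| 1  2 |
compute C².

[[4, 0], [4, 4]]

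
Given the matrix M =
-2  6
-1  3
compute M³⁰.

[[-2, 6], [-1, 3]]

M² = M (a projection; rank 1, trace 1), so M³⁰ = M.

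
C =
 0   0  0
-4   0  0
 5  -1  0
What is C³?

[[0, 0, 0], [0, 0, 0], [0, 0, 0]]

C is strictly triangular, hence nilpotent: C³ = 0, so C³ = 0.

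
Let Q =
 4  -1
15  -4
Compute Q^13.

[[4, -1], [15, -4]]

Q² = I (check: tr Q = 0 and det Q = -1), so Q^13 = Q since 13 is odd.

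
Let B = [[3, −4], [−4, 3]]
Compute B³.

B² = [[25, −24], [−24, 25]]
B³ = [[171, −172], [−172, 171]]

[[171, −172], [−172, 171]]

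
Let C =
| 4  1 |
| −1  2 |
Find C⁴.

[[189, 108], [−108, −27]]

C² = [[15, 6], [−6, 3]]
C³ = [[54, 27], [−27, 0]]
C⁴ = [[189, 108], [−108, −27]]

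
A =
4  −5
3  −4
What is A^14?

A² = I (check: tr A = 0 and det A = −1), so A^14 = I since 14 is even.

[[1, 0], [0, 1]]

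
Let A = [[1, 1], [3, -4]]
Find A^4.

A^2 = [[4, -3], [-9, 19]]
A^3 = [[-5, 16], [48, -85]]
A^4 = [[43, -69], [-207, 388]]

[[43, -69], [-207, 388]]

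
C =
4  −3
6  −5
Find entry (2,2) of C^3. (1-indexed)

tr C = −1 and det C = −2, so the characteristic polynomial is λ² − (−1)λ + (−2) with roots −2 and 1.
Eigenvectors give P = [[−1, 1], [−2, 1]] with P⁻¹ = [[1, −1], [2, −1]], and C = P·diag(−2, 1)·P⁻¹.
Then C^3 = P·diag(−8, 1)·P⁻¹ = [[8, 1], [16, 1]] · [[1, −1], [2, −1]] = [[10, −9], [18, −17]].

−17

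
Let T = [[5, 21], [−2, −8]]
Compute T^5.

[[185, 651], [−62, −218]]

tr T = −3 and det T = 2, so the characteristic polynomial is λ² − (−3)λ + (2) with roots −2 and −1.
Eigenvectors give P = [[−3, 7], [1, −2]] with P⁻¹ = [[2, 7], [1, 3]], and T = P·diag(−2, −1)·P⁻¹.
Then T^5 = P·diag(−32, −1)·P⁻¹ = [[96, −7], [−32, 2]] · [[2, 7], [1, 3]] = [[185, 651], [−62, −218]].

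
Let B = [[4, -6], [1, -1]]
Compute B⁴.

tr B = 3 and det B = 2, so the characteristic polynomial is λ² − (3)λ + (2) with roots 2 and 1.
Eigenvectors give P = [[3, -2], [1, -1]] with P⁻¹ = [[1, -2], [1, -3]], and B = P·diag(2, 1)·P⁻¹.
Then B⁴ = P·diag(16, 1)·P⁻¹ = [[48, -2], [16, -1]] · [[1, -2], [1, -3]] = [[46, -90], [15, -29]].

[[46, -90], [15, -29]]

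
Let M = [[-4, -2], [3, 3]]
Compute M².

[[10, 2], [-3, 3]]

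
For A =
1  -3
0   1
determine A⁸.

[[1, -24], [0, 1]]

A = I + N where N = [[0, -3], [0, 0]] is strictly upper-triangular, so N² = 0.
(I + N)⁸ = I + 8·N = [[1, -24], [0, 1]].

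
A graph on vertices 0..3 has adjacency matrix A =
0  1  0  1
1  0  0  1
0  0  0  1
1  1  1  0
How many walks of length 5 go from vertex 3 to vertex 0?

17

The number of length-5 walks from vertex 3 to vertex 0 is entry (3,0) of A^5, where A is the adjacency matrix.
A^2 = [[2, 1, 1, 1], [1, 2, 1, 1], [1, 1, 1, 0], [1, 1, 0, 3]]
A^3 = [[2, 3, 1, 4], [3, 2, 1, 4], [1, 1, 0, 3], [4, 4, 3, 2]]
A^4 = [[7, 6, 4, 6], [6, 7, 4, 6], [4, 4, 3, 2], [6, 6, 2, 11]]
A^5 = [[12, 13, 6, 17], [13, 12, 6, 17], [6, 6, 2, 11], [17, 17, 11, 14]]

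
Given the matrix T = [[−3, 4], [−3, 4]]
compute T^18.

[[−3, 4], [−3, 4]]

T² = T (a projection; rank 1, trace 1), so T^18 = T.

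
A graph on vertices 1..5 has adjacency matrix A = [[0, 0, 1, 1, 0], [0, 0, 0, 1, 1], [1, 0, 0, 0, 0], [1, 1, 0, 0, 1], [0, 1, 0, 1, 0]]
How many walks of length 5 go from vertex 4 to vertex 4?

14

The number of length-5 walks from vertex 4 to vertex 4 is entry (4,4) of A^5, where A is the adjacency matrix.
A^2 = [[2, 1, 0, 0, 1], [1, 2, 0, 1, 1], [0, 0, 1, 1, 0], [0, 1, 1, 3, 1], [1, 1, 0, 1, 2]]
A^3 = [[0, 1, 2, 4, 1], [1, 2, 1, 4, 3], [2, 1, 0, 0, 1], [4, 4, 0, 2, 4], [1, 3, 1, 4, 2]]
A^4 = [[6, 5, 0, 2, 5], [5, 7, 1, 6, 6], [0, 1, 2, 4, 1], [2, 6, 4, 12, 6], [5, 6, 1, 6, 7]]
A^5 = [[2, 7, 6, 16, 7], [7, 12, 5, 18, 13], [6, 5, 0, 2, 5], [16, 18, 2, 14, 18], [7, 13, 5, 18, 12]]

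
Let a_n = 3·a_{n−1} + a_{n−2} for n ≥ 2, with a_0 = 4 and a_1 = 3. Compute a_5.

With companion matrix C = [[3, 1], [1, 0]], [a_n, a_{n−1}]ᵀ = C·[a_{n−1}, a_{n−2}]ᵀ, so [a_5, a_4]ᵀ = C^4·[a_1, a_0]ᵀ.
C^4 = [[109, 33], [33, 10]], giving [a_5, a_4]ᵀ = [[459], [139]].

459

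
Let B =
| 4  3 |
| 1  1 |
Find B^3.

[[91, 72], [24, 19]]

B^2 = [[19, 15], [5, 4]]
B^3 = [[91, 72], [24, 19]]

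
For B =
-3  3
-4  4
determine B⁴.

B² = [[-3, 3], [-4, 4]]
B³ = [[-3, 3], [-4, 4]]
B⁴ = [[-3, 3], [-4, 4]]

[[-3, 3], [-4, 4]]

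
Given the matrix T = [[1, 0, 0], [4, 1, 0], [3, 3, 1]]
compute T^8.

[[1, 0, 0], [32, 1, 0], [360, 24, 1]]

T = I + N where N = [[0, 0, 0], [4, 0, 0], [3, 3, 0]] is strictly lower-triangular, so N^3 = 0.
(I + N)^8 = I + 8·N + 28·N^2 = [[1, 0, 0], [32, 1, 0], [360, 24, 1]].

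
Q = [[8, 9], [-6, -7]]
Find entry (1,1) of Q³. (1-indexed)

tr Q = 1 and det Q = -2, so the characteristic polynomial is λ² − (1)λ + (-2) with roots 2 and -1.
Eigenvectors give P = [[3, -1], [-2, 1]] with P⁻¹ = [[1, 1], [2, 3]], and Q = P·diag(2, -1)·P⁻¹.
Then Q³ = P·diag(8, -1)·P⁻¹ = [[24, 1], [-16, -1]] · [[1, 1], [2, 3]] = [[26, 27], [-18, -19]].

26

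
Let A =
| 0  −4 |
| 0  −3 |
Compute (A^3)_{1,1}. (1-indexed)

A^2 = [[0, 12], [0, 9]]
A^3 = [[0, −36], [0, −27]]

0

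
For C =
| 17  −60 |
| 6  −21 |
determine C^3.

tr C = −4 and det C = 3, so the characteristic polynomial is λ² − (−4)λ + (3) with roots −1 and −3.
Eigenvectors give P = [[10, 3], [3, 1]] with P⁻¹ = [[1, −3], [−3, 10]], and C = P·diag(−1, −3)·P⁻¹.
Then C^3 = P·diag(−1, −27)·P⁻¹ = [[−10, −81], [−3, −27]] · [[1, −3], [−3, 10]] = [[233, −780], [78, −261]].

[[233, −780], [78, −261]]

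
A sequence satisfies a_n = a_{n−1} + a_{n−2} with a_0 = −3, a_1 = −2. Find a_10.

−212

With companion matrix T = [[1, 1], [1, 0]], [a_n, a_{n−1}]ᵀ = T·[a_{n−1}, a_{n−2}]ᵀ, so [a_10, a_9]ᵀ = T⁹·[a_1, a_0]ᵀ.
T⁹ = [[55, 34], [34, 21]], giving [a_10, a_9]ᵀ = [[−212], [−131]].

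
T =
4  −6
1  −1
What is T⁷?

[[382, −762], [127, −253]]

tr T = 3 and det T = 2, so the characteristic polynomial is λ² − (3)λ + (2) with roots 1 and 2.
Eigenvectors give P = [[−2, 3], [−1, 1]] with P⁻¹ = [[1, −3], [1, −2]], and T = P·diag(1, 2)·P⁻¹.
Then T⁷ = P·diag(1, 128)·P⁻¹ = [[−2, 384], [−1, 128]] · [[1, −3], [1, −2]] = [[382, −762], [127, −253]].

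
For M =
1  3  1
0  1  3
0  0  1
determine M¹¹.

M = I + N where N = [[0, 3, 1], [0, 0, 3], [0, 0, 0]] is strictly upper-triangular, so N³ = 0.
(I + N)¹¹ = I + 11·N + 55·N² = [[1, 33, 506], [0, 1, 33], [0, 0, 1]].

[[1, 33, 506], [0, 1, 33], [0, 0, 1]]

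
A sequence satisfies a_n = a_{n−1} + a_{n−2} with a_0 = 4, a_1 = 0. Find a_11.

220

With companion matrix B = [[1, 1], [1, 0]], [a_n, a_{n−1}]ᵀ = B·[a_{n−1}, a_{n−2}]ᵀ, so [a_11, a_10]ᵀ = B^10·[a_1, a_0]ᵀ.
B^10 = [[89, 55], [55, 34]], giving [a_11, a_10]ᵀ = [[220], [136]].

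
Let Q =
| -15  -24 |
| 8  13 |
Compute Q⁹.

[[-78735, -118104], [39368, 59053]]

tr Q = -2 and det Q = -3, so the characteristic polynomial is λ² − (-2)λ + (-3) with roots -3 and 1.
Eigenvectors give P = [[2, -3], [-1, 2]] with P⁻¹ = [[2, 3], [1, 2]], and Q = P·diag(-3, 1)·P⁻¹.
Then Q⁹ = P·diag(-19683, 1)·P⁻¹ = [[-39366, -3], [19683, 2]] · [[2, 3], [1, 2]] = [[-78735, -118104], [39368, 59053]].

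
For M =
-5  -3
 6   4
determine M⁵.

[[-65, -33], [66, 34]]

tr M = -1 and det M = -2, so the characteristic polynomial is λ² − (-1)λ + (-2) with roots -2 and 1.
Eigenvectors give P = [[-1, -1], [1, 2]] with P⁻¹ = [[-2, -1], [1, 1]], and M = P·diag(-2, 1)·P⁻¹.
Then M⁵ = P·diag(-32, 1)·P⁻¹ = [[32, -1], [-32, 2]] · [[-2, -1], [1, 1]] = [[-65, -33], [66, 34]].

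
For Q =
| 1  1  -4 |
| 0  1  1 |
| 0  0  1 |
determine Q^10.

[[1, 10, 5], [0, 1, 10], [0, 0, 1]]

Q = I + N where N = [[0, 1, -4], [0, 0, 1], [0, 0, 0]] is strictly upper-triangular, so N^3 = 0.
(I + N)^10 = I + 10·N + 45·N^2 = [[1, 10, 5], [0, 1, 10], [0, 0, 1]].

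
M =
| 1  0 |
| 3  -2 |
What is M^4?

[[1, 0], [-15, 16]]

tr M = -1 and det M = -2, so the characteristic polynomial is λ² − (-1)λ + (-2) with roots -2 and 1.
Eigenvectors give P = [[0, -1], [-1, -1]] with P⁻¹ = [[1, -1], [-1, 0]], and M = P·diag(-2, 1)·P⁻¹.
Then M^4 = P·diag(16, 1)·P⁻¹ = [[0, -1], [-16, -1]] · [[1, -1], [-1, 0]] = [[1, 0], [-15, 16]].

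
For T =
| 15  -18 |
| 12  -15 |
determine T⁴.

[[81, 0], [0, 81]]

tr T = 0 and det T = -9, so the characteristic polynomial is λ² − (0)λ + (-9) with roots -3 and 3.
Eigenvectors give P = [[1, 3], [1, 2]] with P⁻¹ = [[-2, 3], [1, -1]], and T = P·diag(-3, 3)·P⁻¹.
Then T⁴ = P·diag(81, 81)·P⁻¹ = [[81, 243], [81, 162]] · [[-2, 3], [1, -1]] = [[81, 0], [0, 81]].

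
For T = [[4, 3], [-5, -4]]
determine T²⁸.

[[1, 0], [0, 1]]

T² = I (check: tr T = 0 and det T = -1), so T²⁸ = I since 28 is even.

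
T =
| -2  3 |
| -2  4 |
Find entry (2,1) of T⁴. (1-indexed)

T² = [[-2, 6], [-4, 10]]
T³ = [[-8, 18], [-12, 28]]
T⁴ = [[-20, 48], [-32, 76]]

-32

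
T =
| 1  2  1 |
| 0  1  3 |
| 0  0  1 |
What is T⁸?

T = I + N where N = [[0, 2, 1], [0, 0, 3], [0, 0, 0]] is strictly upper-triangular, so N³ = 0.
(I + N)⁸ = I + 8·N + 28·N² = [[1, 16, 176], [0, 1, 24], [0, 0, 1]].

[[1, 16, 176], [0, 1, 24], [0, 0, 1]]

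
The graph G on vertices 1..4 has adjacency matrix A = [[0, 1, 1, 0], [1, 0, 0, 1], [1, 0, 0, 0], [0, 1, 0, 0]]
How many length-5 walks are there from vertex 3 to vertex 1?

The number of length-5 walks from vertex 3 to vertex 1 is entry (3,1) of A^5, where A is the adjacency matrix.
A^2 = [[2, 0, 0, 1], [0, 2, 1, 0], [0, 1, 1, 0], [1, 0, 0, 1]]
A^3 = [[0, 3, 2, 0], [3, 0, 0, 2], [2, 0, 0, 1], [0, 2, 1, 0]]
A^4 = [[5, 0, 0, 3], [0, 5, 3, 0], [0, 3, 2, 0], [3, 0, 0, 2]]
A^5 = [[0, 8, 5, 0], [8, 0, 0, 5], [5, 0, 0, 3], [0, 5, 3, 0]]

5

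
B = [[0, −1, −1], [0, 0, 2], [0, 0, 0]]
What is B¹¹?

[[0, 0, 0], [0, 0, 0], [0, 0, 0]]

B is strictly triangular, hence nilpotent: B³ = 0, so B¹¹ = 0.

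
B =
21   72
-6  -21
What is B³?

tr B = 0 and det B = -9, so the characteristic polynomial is λ² − (0)λ + (-9) with roots 3 and -3.
Eigenvectors give P = [[4, -3], [-1, 1]] with P⁻¹ = [[1, 3], [1, 4]], and B = P·diag(3, -3)·P⁻¹.
Then B³ = P·diag(27, -27)·P⁻¹ = [[108, 81], [-27, -27]] · [[1, 3], [1, 4]] = [[189, 648], [-54, -189]].

[[189, 648], [-54, -189]]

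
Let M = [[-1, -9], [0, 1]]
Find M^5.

M² = I (check: tr M = 0 and det M = -1), so M^5 = M since 5 is odd.

[[-1, -9], [0, 1]]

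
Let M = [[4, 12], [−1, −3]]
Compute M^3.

M² = M (a projection; rank 1, trace 1), so M^3 = M.

[[4, 12], [−1, −3]]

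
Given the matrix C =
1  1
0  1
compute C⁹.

C = I + N where N = [[0, 1], [0, 0]] is strictly upper-triangular, so N² = 0.
(I + N)⁹ = I + 9·N = [[1, 9], [0, 1]].

[[1, 9], [0, 1]]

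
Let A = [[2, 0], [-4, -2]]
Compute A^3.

[[8, 0], [-16, -8]]

A^2 = [[4, 0], [0, 4]]
A^3 = [[8, 0], [-16, -8]]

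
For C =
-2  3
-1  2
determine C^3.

[[-2, 3], [-1, 2]]

C² = I (check: tr C = 0 and det C = -1), so C^3 = C since 3 is odd.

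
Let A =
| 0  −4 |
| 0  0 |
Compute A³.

[[0, 0], [0, 0]]

A is strictly triangular, hence nilpotent: A² = 0, so A³ = 0.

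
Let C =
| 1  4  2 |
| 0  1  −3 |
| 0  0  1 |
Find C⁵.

C = I + N where N = [[0, 4, 2], [0, 0, −3], [0, 0, 0]] is strictly upper-triangular, so N³ = 0.
(I + N)⁵ = I + 5·N + 10·N² = [[1, 20, −110], [0, 1, −15], [0, 0, 1]].

[[1, 20, −110], [0, 1, −15], [0, 0, 1]]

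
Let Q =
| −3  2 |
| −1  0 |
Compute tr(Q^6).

tr Q = −3 and det Q = 2, so the characteristic polynomial is λ² − (−3)λ + (2) with roots −2 and −1.
Eigenvectors give P = [[2, −1], [1, −1]] with P⁻¹ = [[1, −1], [1, −2]], and Q = P·diag(−2, −1)·P⁻¹.
Then Q^6 = P·diag(64, 1)·P⁻¹ = [[128, −1], [64, −1]] · [[1, −1], [1, −2]] = [[127, −126], [63, −62]].

65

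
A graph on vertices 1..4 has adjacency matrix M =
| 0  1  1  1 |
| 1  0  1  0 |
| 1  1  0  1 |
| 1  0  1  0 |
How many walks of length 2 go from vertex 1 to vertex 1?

The number of length-2 walks from vertex 1 to vertex 1 is entry (1,1) of M², where M is the adjacency matrix.
M² = [[3, 1, 2, 1], [1, 2, 1, 2], [2, 1, 3, 1], [1, 2, 1, 2]]

3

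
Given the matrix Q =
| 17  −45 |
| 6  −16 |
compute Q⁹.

tr Q = 1 and det Q = −2, so the characteristic polynomial is λ² − (1)λ + (−2) with roots 2 and −1.
Eigenvectors give P = [[3, −5], [1, −2]] with P⁻¹ = [[2, −5], [1, −3]], and Q = P·diag(2, −1)·P⁻¹.
Then Q⁹ = P·diag(512, −1)·P⁻¹ = [[1536, 5], [512, 2]] · [[2, −5], [1, −3]] = [[3077, −7695], [1026, −2566]].

[[3077, −7695], [1026, −2566]]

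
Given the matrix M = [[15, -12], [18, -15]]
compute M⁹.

tr M = 0 and det M = -9, so the characteristic polynomial is λ² − (0)λ + (-9) with roots 3 and -3.
Eigenvectors give P = [[1, -2], [1, -3]] with P⁻¹ = [[3, -2], [1, -1]], and M = P·diag(3, -3)·P⁻¹.
Then M⁹ = P·diag(19683, -19683)·P⁻¹ = [[19683, 39366], [19683, 59049]] · [[3, -2], [1, -1]] = [[98415, -78732], [118098, -98415]].

[[98415, -78732], [118098, -98415]]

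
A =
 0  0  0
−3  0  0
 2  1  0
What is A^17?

[[0, 0, 0], [0, 0, 0], [0, 0, 0]]

A is strictly triangular, hence nilpotent: A^3 = 0, so A^17 = 0.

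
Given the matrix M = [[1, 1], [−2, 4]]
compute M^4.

tr M = 5 and det M = 6, so the characteristic polynomial is λ² − (5)λ + (6) with roots 3 and 2.
Eigenvectors give P = [[−1, 1], [−2, 1]] with P⁻¹ = [[1, −1], [2, −1]], and M = P·diag(3, 2)·P⁻¹.
Then M^4 = P·diag(81, 16)·P⁻¹ = [[−81, 16], [−162, 16]] · [[1, −1], [2, −1]] = [[−49, 65], [−130, 146]].

[[−49, 65], [−130, 146]]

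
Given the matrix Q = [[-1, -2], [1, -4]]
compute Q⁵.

[[179, -422], [211, -454]]

tr Q = -5 and det Q = 6, so the characteristic polynomial is λ² − (-5)λ + (6) with roots -2 and -3.
Eigenvectors give P = [[2, -1], [1, -1]] with P⁻¹ = [[1, -1], [1, -2]], and Q = P·diag(-2, -3)·P⁻¹.
Then Q⁵ = P·diag(-32, -243)·P⁻¹ = [[-64, 243], [-32, 243]] · [[1, -1], [1, -2]] = [[179, -422], [211, -454]].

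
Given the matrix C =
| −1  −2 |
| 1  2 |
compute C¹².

C² = C (a projection; rank 1, trace 1), so C¹² = C.

[[−1, −2], [1, 2]]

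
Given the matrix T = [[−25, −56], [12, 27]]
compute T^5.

[[−1465, −3416], [732, 1707]]

tr T = 2 and det T = −3, so the characteristic polynomial is λ² − (2)λ + (−3) with roots −1 and 3.
Eigenvectors give P = [[7, −2], [−3, 1]] with P⁻¹ = [[1, 2], [3, 7]], and T = P·diag(−1, 3)·P⁻¹.
Then T^5 = P·diag(−1, 243)·P⁻¹ = [[−7, −486], [3, 243]] · [[1, 2], [3, 7]] = [[−1465, −3416], [732, 1707]].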